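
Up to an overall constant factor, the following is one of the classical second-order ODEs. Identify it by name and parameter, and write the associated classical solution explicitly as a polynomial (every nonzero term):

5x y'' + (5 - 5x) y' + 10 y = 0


All three coefficients share the factor 5; dividing through by 5 gives  x y'' + (1 - x) y' + 2 y = 0.
This matches the Laguerre equation x y'' + (1 - x) y' + n y = 0 with n = 2; the polynomial solution is L_2(x).
With y = sum_k a_k x^k, matching x^k gives (k+1)k a_{k+1} + (k+1) a_{k+1} - k a_k + n a_k = 0, i.e. (k+1)^2 a_{k+1} = (k - n) a_k = (k - 2) a_k. The right side vanishes at k = 2, so the series terminates at degree 2.
Standard normalization L_n(0) = 1 gives a_0 = 1. Work upward with a_{k+1} = (k - 2) a_k / (k+1)^2:
  a_1 = (0 - 2)(1) / 1^2 = -2/1 = -2
  a_2 = (1 - 2)(-2) / 2^2 = 2/4 = 1/2
Hence L_2(x) = x^2/2 - 2 x + 1.

L_2(x); series = x^2/2 - 2 x + 1


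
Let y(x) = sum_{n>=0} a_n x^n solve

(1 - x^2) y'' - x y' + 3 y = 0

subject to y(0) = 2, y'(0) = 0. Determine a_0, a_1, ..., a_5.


Ansatz: y(x) = sum_{n>=0} a_n x^n, so y'(x) = sum_{n>=1} n a_n x^(n-1) and y''(x) = sum_{n>=2} n(n-1) a_n x^(n-2).
Substitute into P(x) y'' + Q(x) y' + R(x) y = 0 with P(x) = 1 - x^2, Q(x) = -x, R(x) = 3, and match powers of x.
Initial conditions: a_0 = 2, a_1 = 0.
Setting the coefficient of each power of x to zero and solving order by order (substituting the coefficients already found):
  x^0: 2 a_2 + 3 a_0 = 0  ->  2 a_2 = -3 a_0 = -6  ->  a_2 = -3
  x^1: 6 a_3 + 2 a_1 = 0  ->  6 a_3 = -2 a_1 = 0  ->  a_3 = 0
  x^2: 12 a_4 - a_2 = 0  ->  12 a_4 = a_2 = -3  ->  a_4 = -1/4
  x^3: 20 a_5 - 6 a_3 = 0  ->  20 a_5 = 6 a_3 = 0  ->  a_5 = 0
Truncated series: y(x) = 2 - 3 x^2 - (1/4) x^4 + O(x^6).

a_0 = 2; a_1 = 0; a_2 = -3; a_3 = 0; a_4 = -1/4; a_5 = 0


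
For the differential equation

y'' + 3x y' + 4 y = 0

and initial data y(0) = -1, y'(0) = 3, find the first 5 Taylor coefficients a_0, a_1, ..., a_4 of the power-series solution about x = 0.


Ansatz: y(x) = sum_{n>=0} a_n x^n, so y'(x) = sum_{n>=1} n a_n x^(n-1) and y''(x) = sum_{n>=2} n(n-1) a_n x^(n-2).
Substitute into P(x) y'' + Q(x) y' + R(x) y = 0 with P(x) = 1, Q(x) = 3x, R(x) = 4, and match powers of x.
Initial conditions: a_0 = -1, a_1 = 3.
Setting the coefficient of each power of x to zero and solving order by order (substituting the coefficients already found):
  x^0: 2 a_2 + 4 a_0 = 0  ->  2 a_2 = -4 a_0 = 4  ->  a_2 = 2
  x^1: 6 a_3 + 7 a_1 = 0  ->  6 a_3 = -7 a_1 = -21  ->  a_3 = -7/2
  x^2: 12 a_4 + 10 a_2 = 0  ->  12 a_4 = -10 a_2 = -20  ->  a_4 = -5/3
Truncated series: y(x) = -1 + 3 x + 2 x^2 - (7/2) x^3 - (5/3) x^4 + O(x^5).

a_0 = -1; a_1 = 3; a_2 = 2; a_3 = -7/2; a_4 = -5/3


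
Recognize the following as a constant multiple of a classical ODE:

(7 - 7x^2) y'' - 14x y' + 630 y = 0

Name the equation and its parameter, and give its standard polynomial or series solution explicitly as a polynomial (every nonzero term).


All three coefficients share the factor 7; dividing through by 7 gives  (1 - x^2) y'' - 2x y' + 90 y = 0.
This matches the Legendre equation (1 - x^2) y'' - 2x y' + n(n+1) y = 0 (note the -2x y' term) with n(n+1) = 90, so n = 9; the polynomial solution is P_9(x).
With y = sum_k a_k x^k, matching x^k gives (k+2)(k+1) a_{k+2} = [k(k+1) - n(n+1)] a_k = (k - 9)(k + 10) a_k. The right side vanishes at k = 9, so the series with the parity of 9 terminates at degree 9.
Standard normalization (P_n(1) = 1): leading coefficient (2n)!/(2^n (n!)^2) = 6402373705728000/(512*131681894400) = 12155/128, so a_9 = 12155/128. Work downward with a_k = (k+1)(k+2) a_{k+2} / ((k - 9)(k + 10)):
  a_7 = (8)(9)(12155/128) / ((7 - 9)(7 + 10)) = (109395/16)/(-34) = -6435/32
  a_5 = (6)(7)(-6435/32) / ((5 - 9)(5 + 10)) = (-135135/16)/(-60) = 9009/64
  a_3 = (4)(5)(9009/64) / ((3 - 9)(3 + 10)) = (45045/16)/(-78) = -1155/32
  a_1 = (2)(3)(-1155/32) / ((1 - 9)(1 + 10)) = (-3465/16)/(-88) = 315/128
Hence P_9(x) = 12155 x^9/128 - 6435 x^7/32 + 9009 x^5/64 - 1155 x^3/32 + 315 x/128.

P_9(x); series = 12155 x^9/128 - 6435 x^7/32 + 9009 x^5/64 - 1155 x^3/32 + 315 x/128


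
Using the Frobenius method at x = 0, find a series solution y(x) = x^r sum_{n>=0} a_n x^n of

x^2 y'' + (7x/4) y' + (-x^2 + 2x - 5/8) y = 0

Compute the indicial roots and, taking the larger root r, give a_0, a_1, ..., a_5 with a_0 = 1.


Write in Frobenius form y'' + (p(x)/x) y' + (q(x)/x^2) y = 0:
  p(x) = 7/4,  q(x) = -x^2 + 2x - 5/8.
Indicial equation: r(r-1) + (7/4) r + (-5/8) = 0 -> roots r_1 = 1/2, r_2 = -5/4.
Take r = r_1 = 1/2. Let y(x) = x^r sum_{n>=0} a_n x^n with a_0 = 1.
Substitute y = x^r sum a_n x^n and match x^{r+n}. The recurrence is
  D(n) a_n + 2 a_{n-1} - 1 a_{n-2} = 0,  where D(n) = (r+n)(r+n-1) + (7/4)(r+n) + (-5/8).
  a_n = [-2 a_{n-1} + 1 a_{n-2}] / D(n).
Since the indicial polynomial factors as (r - r_1)(r - r_2), D(n) = (r_1 + n - r_1)(r_1 + n - r_2) = n(n + 7/4).
Evaluating step by step (a_0 = 1):
  n = 1: D(1) = 1(1 + 7/4) = 11/4; numerator = -2(1) = -2; a_1 = (-2)/(11/4) = -8/11
  n = 2: D(2) = 2(2 + 7/4) = 15/2; numerator = -2(-8/11) + 1(1) = 27/11; a_2 = (27/11)/(15/2) = 18/55
  n = 3: D(3) = 3(3 + 7/4) = 57/4; numerator = -2(18/55) + 1(-8/11) = -76/55; a_3 = (-76/55)/(57/4) = -16/165
  n = 4: D(4) = 4(4 + 7/4) = 23; numerator = -2(-16/165) + 1(18/55) = 86/165; a_4 = (86/165)/(23) = 86/3795
  n = 5: D(5) = 5(5 + 7/4) = 135/4; numerator = -2(86/3795) + 1(-16/165) = -36/253; a_5 = (-36/253)/(135/4) = -16/3795

r = 1/2; a_0 = 1; a_1 = -8/11; a_2 = 18/55; a_3 = -16/165; a_4 = 86/3795; a_5 = -16/3795


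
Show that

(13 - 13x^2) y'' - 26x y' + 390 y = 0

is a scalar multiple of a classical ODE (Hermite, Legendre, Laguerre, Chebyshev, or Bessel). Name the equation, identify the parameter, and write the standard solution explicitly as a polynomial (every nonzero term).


All three coefficients share the factor 13; dividing through by 13 gives  (1 - x^2) y'' - 2x y' + 30 y = 0.
This matches the Legendre equation (1 - x^2) y'' - 2x y' + n(n+1) y = 0 (note the -2x y' term) with n(n+1) = 30, so n = 5; the polynomial solution is P_5(x).
With y = sum_k a_k x^k, matching x^k gives (k+2)(k+1) a_{k+2} = [k(k+1) - n(n+1)] a_k = (k - 5)(k + 6) a_k. The right side vanishes at k = 5, so the series with the parity of 5 terminates at degree 5.
Standard normalization (P_n(1) = 1): leading coefficient (2n)!/(2^n (n!)^2) = 3628800/(32*14400) = 63/8, so a_5 = 63/8. Work downward with a_k = (k+1)(k+2) a_{k+2} / ((k - 5)(k + 6)):
  a_3 = (4)(5)(63/8) / ((3 - 5)(3 + 6)) = (315/2)/(-18) = -35/4
  a_1 = (2)(3)(-35/4) / ((1 - 5)(1 + 6)) = (-105/2)/(-28) = 15/8
Hence P_5(x) = 63 x^5/8 - 35 x^3/4 + 15 x/8.

P_5(x); series = 63 x^5/8 - 35 x^3/4 + 15 x/8


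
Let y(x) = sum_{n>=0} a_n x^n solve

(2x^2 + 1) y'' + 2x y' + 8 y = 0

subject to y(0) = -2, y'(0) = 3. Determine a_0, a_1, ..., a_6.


Ansatz: y(x) = sum_{n>=0} a_n x^n, so y'(x) = sum_{n>=1} n a_n x^(n-1) and y''(x) = sum_{n>=2} n(n-1) a_n x^(n-2).
Substitute into P(x) y'' + Q(x) y' + R(x) y = 0 with P(x) = 2x^2 + 1, Q(x) = 2x, R(x) = 8, and match powers of x.
Initial conditions: a_0 = -2, a_1 = 3.
Setting the coefficient of each power of x to zero and solving order by order (substituting the coefficients already found):
  x^0: 2 a_2 + 8 a_0 = 0  ->  2 a_2 = -8 a_0 = 16  ->  a_2 = 8
  x^1: 6 a_3 + 10 a_1 = 0  ->  6 a_3 = -10 a_1 = -30  ->  a_3 = -5
  x^2: 12 a_4 + 16 a_2 = 0  ->  12 a_4 = -16 a_2 = -128  ->  a_4 = -32/3
  x^3: 20 a_5 + 26 a_3 = 0  ->  20 a_5 = -26 a_3 = 130  ->  a_5 = 13/2
  x^4: 30 a_6 + 40 a_4 = 0  ->  30 a_6 = -40 a_4 = 1280/3  ->  a_6 = 128/9
Truncated series: y(x) = -2 + 3 x + 8 x^2 - 5 x^3 - (32/3) x^4 + (13/2) x^5 + (128/9) x^6 + O(x^7).

a_0 = -2; a_1 = 3; a_2 = 8; a_3 = -5; a_4 = -32/3; a_5 = 13/2; a_6 = 128/9


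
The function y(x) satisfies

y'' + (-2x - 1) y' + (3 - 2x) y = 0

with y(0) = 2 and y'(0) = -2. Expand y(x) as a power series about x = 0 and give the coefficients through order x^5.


Ansatz: y(x) = sum_{n>=0} a_n x^n, so y'(x) = sum_{n>=1} n a_n x^(n-1) and y''(x) = sum_{n>=2} n(n-1) a_n x^(n-2).
Substitute into P(x) y'' + Q(x) y' + R(x) y = 0 with P(x) = 1, Q(x) = -2x - 1, R(x) = 3 - 2x, and match powers of x.
Initial conditions: a_0 = 2, a_1 = -2.
Setting the coefficient of each power of x to zero and solving order by order (substituting the coefficients already found):
  x^0: 2 a_2 - a_1 + 3 a_0 = 0  ->  2 a_2 = a_1 - 3 a_0 = -8  ->  a_2 = -4
  x^1: 6 a_3 - 2 a_2 + a_1 - 2 a_0 = 0  ->  6 a_3 = 2 a_2 - a_1 + 2 a_0 = -2  ->  a_3 = -1/3
  x^2: 12 a_4 - 3 a_3 - a_2 - 2 a_1 = 0  ->  12 a_4 = 3 a_3 + a_2 + 2 a_1 = -9  ->  a_4 = -3/4
  x^3: 20 a_5 - 4 a_4 - 3 a_3 - 2 a_2 = 0  ->  20 a_5 = 4 a_4 + 3 a_3 + 2 a_2 = -12  ->  a_5 = -3/5
Truncated series: y(x) = 2 - 2 x - 4 x^2 - (1/3) x^3 - (3/4) x^4 - (3/5) x^5 + O(x^6).

a_0 = 2; a_1 = -2; a_2 = -4; a_3 = -1/3; a_4 = -3/4; a_5 = -3/5


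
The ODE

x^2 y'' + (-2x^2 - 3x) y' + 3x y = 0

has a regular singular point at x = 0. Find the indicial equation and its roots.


Divide by x^2 to reach normal form y'' + P_1(x) y' + P_2(x) y = 0 with P_1(x) = -2 - 3/x and P_2(x) = 3/x.
x = 0 is a singular point because the y'-coefficient -2 - 3/x has a pole at x = 0 and the y-coefficient 3/x has a pole at x = 0.
It is a regular singular point because x P_1(x) = p(x) = -2x - 3 and x^2 P_2(x) = q(x) = 3x are polynomials, hence analytic at x = 0.
p(0) = -3,  q(0) = 0.
Indicial equation: r(r-1) + p(0) r + q(0) = 0, i.e. r^2 + (p(0) - 1) r + q(0) = 0, i.e. r^2 - 4 r = 0.
Discriminant: (-4)^2 - 4(0) = 16, so r = (4 ± 4)/2.
Solving: r_1 = 4, r_2 = 0.

indicial: r^2 - 4 r = 0; roots r_1 = 4, r_2 = 0


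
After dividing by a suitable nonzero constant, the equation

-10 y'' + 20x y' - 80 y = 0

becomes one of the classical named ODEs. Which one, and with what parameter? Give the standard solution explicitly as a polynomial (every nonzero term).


All three coefficients share the factor -10; dividing through by -10 gives  y'' - 2x y' + 8 y = 0.
This matches the Hermite equation y'' - 2x y' + 2n y = 0 with 2n = 8, so n = 4; the polynomial solution is H_4(x).
With y = sum_k a_k x^k, matching x^k gives (k+2)(k+1) a_{k+2} = 2(k - n) a_k = 2(k - 4) a_k. The right side vanishes at k = 4, so the series with the parity of 4 terminates at degree 4.
Standard normalization: leading coefficient of H_n is 2^n, so a_4 = 2^4 = 16. Work downward with a_k = (k+1)(k+2) a_{k+2} / (2(k - n)):
  a_2 = (3)(4)(16) / (2(2 - 4)) = 192/(-4) = -48
  a_0 = (1)(2)(-48) / (2(0 - 4)) = -96/(-8) = 12
Hence H_4(x) = 16 x^4 - 48 x^2 + 12.

H_4(x); series = 16 x^4 - 48 x^2 + 12


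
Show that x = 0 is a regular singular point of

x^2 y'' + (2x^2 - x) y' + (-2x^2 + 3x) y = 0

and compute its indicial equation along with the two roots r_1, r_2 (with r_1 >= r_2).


Divide by x^2 to reach normal form y'' + P_1(x) y' + P_2(x) y = 0 with P_1(x) = 2 - 1/x and P_2(x) = -2 + 3/x.
x = 0 is a singular point because the y'-coefficient 2 - 1/x has a pole at x = 0 and the y-coefficient -2 + 3/x has a pole at x = 0.
It is a regular singular point because x P_1(x) = p(x) = 2x - 1 and x^2 P_2(x) = q(x) = -2x^2 + 3x are polynomials, hence analytic at x = 0.
p(0) = -1,  q(0) = 0.
Indicial equation: r(r-1) + p(0) r + q(0) = 0, i.e. r^2 + (p(0) - 1) r + q(0) = 0, i.e. r^2 - 2 r = 0.
Discriminant: (-2)^2 - 4(0) = 4, so r = (2 ± 2)/2.
Solving: r_1 = 2, r_2 = 0.

indicial: r^2 - 2 r = 0; roots r_1 = 2, r_2 = 0


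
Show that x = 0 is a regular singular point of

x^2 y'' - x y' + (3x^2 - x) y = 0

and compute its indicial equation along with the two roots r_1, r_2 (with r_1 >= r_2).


Divide by x^2 to reach normal form y'' + P_1(x) y' + P_2(x) y = 0 with P_1(x) = -1/x and P_2(x) = 3 - 1/x.
x = 0 is a singular point because the y'-coefficient -1/x has a pole at x = 0 and the y-coefficient 3 - 1/x has a pole at x = 0.
It is a regular singular point because x P_1(x) = p(x) = -1 and x^2 P_2(x) = q(x) = 3x^2 - x are polynomials, hence analytic at x = 0.
p(0) = -1,  q(0) = 0.
Indicial equation: r(r-1) + p(0) r + q(0) = 0, i.e. r^2 + (p(0) - 1) r + q(0) = 0, i.e. r^2 - 2 r = 0.
Discriminant: (-2)^2 - 4(0) = 4, so r = (2 ± 2)/2.
Solving: r_1 = 2, r_2 = 0.

indicial: r^2 - 2 r = 0; roots r_1 = 2, r_2 = 0


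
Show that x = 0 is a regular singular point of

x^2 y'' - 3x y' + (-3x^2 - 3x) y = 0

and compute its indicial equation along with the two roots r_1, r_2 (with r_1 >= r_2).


Divide by x^2 to reach normal form y'' + P_1(x) y' + P_2(x) y = 0 with P_1(x) = -3/x and P_2(x) = -3 - 3/x.
x = 0 is a singular point because the y'-coefficient -3/x has a pole at x = 0 and the y-coefficient -3 - 3/x has a pole at x = 0.
It is a regular singular point because x P_1(x) = p(x) = -3 and x^2 P_2(x) = q(x) = -3x^2 - 3x are polynomials, hence analytic at x = 0.
p(0) = -3,  q(0) = 0.
Indicial equation: r(r-1) + p(0) r + q(0) = 0, i.e. r^2 + (p(0) - 1) r + q(0) = 0, i.e. r^2 - 4 r = 0.
Discriminant: (-4)^2 - 4(0) = 16, so r = (4 ± 4)/2.
Solving: r_1 = 4, r_2 = 0.

indicial: r^2 - 4 r = 0; roots r_1 = 4, r_2 = 0


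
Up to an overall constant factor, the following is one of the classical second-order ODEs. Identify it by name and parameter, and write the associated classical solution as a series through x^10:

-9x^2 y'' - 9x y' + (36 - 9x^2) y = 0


All three coefficients share the factor -9; dividing through by -9 gives  x^2 y'' + x y' + (x^2 - 4) y = 0.
This matches the Bessel equation x^2 y'' + x y' + (x^2 - nu^2) y = 0 with nu^2 = 4, so nu = 2; the solution bounded at x = 0 is J_2(x).
Frobenius at x = 0: indicial roots ±nu; for r = nu the recurrence k(k + 2nu) c_k = -c_{k-2} gives the standard series J_nu(x) = sum_{k>=0} (-1)^k / (k! (k+nu)!) (x/2)^(2k+nu). Evaluate the first 5 terms:
  k = 0: (-1)^0 / (0! * 2! * 2^2) x^2 = 1/(1*2*4) x^2 = (1/8) x^2
  k = 1: (-1)^1 / (1! * 3! * 2^4) x^4 = -1/(1*6*16) x^4 = (-1/96) x^4
  k = 2: (-1)^2 / (2! * 4! * 2^6) x^6 = 1/(2*24*64) x^6 = (1/3072) x^6
  k = 3: (-1)^3 / (3! * 5! * 2^8) x^8 = -1/(6*120*256) x^8 = (-1/184320) x^8
  k = 4: (-1)^4 / (4! * 6! * 2^10) x^10 = 1/(24*720*1024) x^10 = (1/17694720) x^10
Hence J_2(x) = x^10/17694720 - x^8/184320 + x^6/3072 - x^4/96 + x^2/8 + ....

J_2(x); series = x^10/17694720 - x^8/184320 + x^6/3072 - x^4/96 + x^2/8


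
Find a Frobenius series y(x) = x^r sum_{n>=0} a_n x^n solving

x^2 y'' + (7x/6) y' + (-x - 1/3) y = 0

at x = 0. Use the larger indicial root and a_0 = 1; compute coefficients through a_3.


Write in Frobenius form y'' + (p(x)/x) y' + (q(x)/x^2) y = 0:
  p(x) = 7/6,  q(x) = -x - 1/3.
Indicial equation: r(r-1) + (7/6) r + (-1/3) = 0 -> roots r_1 = 1/2, r_2 = -2/3.
Take r = r_1 = 1/2. Let y(x) = x^r sum_{n>=0} a_n x^n with a_0 = 1.
Substitute y = x^r sum a_n x^n and match x^{r+n}. The recurrence is
  D(n) a_n - 1 a_{n-1} = 0,  where D(n) = (r+n)(r+n-1) + (7/6)(r+n) + (-1/3).
  a_n = 1 / D(n) * a_{n-1}.
Since the indicial polynomial factors as (r - r_1)(r - r_2), D(n) = (r_1 + n - r_1)(r_1 + n - r_2) = n(n + 7/6).
Evaluating step by step (a_0 = 1):
  n = 1: D(1) = 1(1 + 7/6) = 13/6; numerator = 1(1) = 1; a_1 = (1)/(13/6) = 6/13
  n = 2: D(2) = 2(2 + 7/6) = 19/3; numerator = 1(6/13) = 6/13; a_2 = (6/13)/(19/3) = 18/247
  n = 3: D(3) = 3(3 + 7/6) = 25/2; numerator = 1(18/247) = 18/247; a_3 = (18/247)/(25/2) = 36/6175

r = 1/2; a_0 = 1; a_1 = 6/13; a_2 = 18/247; a_3 = 36/6175


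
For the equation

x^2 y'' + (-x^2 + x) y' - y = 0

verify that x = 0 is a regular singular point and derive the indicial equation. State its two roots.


Divide by x^2 to reach normal form y'' + P_1(x) y' + P_2(x) y = 0 with P_1(x) = -1 + 1/x and P_2(x) = -1/x^2.
x = 0 is a singular point because the y'-coefficient -1 + 1/x has a pole at x = 0 and the y-coefficient -1/x^2 has a pole at x = 0.
It is a regular singular point because x P_1(x) = p(x) = 1 - x and x^2 P_2(x) = q(x) = -1 are polynomials, hence analytic at x = 0.
p(0) = 1,  q(0) = -1.
Indicial equation: r(r-1) + p(0) r + q(0) = 0, i.e. r^2 + (p(0) - 1) r + q(0) = 0, i.e. r^2 - 1 = 0.
Discriminant: (0)^2 - 4(-1) = 4, so r = (0 ± 2)/2.
Solving: r_1 = 1, r_2 = -1.

indicial: r^2 - 1 = 0; roots r_1 = 1, r_2 = -1


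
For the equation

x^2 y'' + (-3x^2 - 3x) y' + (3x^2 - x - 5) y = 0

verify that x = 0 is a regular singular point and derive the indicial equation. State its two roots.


Divide by x^2 to reach normal form y'' + P_1(x) y' + P_2(x) y = 0 with P_1(x) = -3 - 3/x and P_2(x) = 3 - 1/x - 5/x^2.
x = 0 is a singular point because the y'-coefficient -3 - 3/x has a pole at x = 0 and the y-coefficient 3 - 1/x - 5/x^2 has a pole at x = 0.
It is a regular singular point because x P_1(x) = p(x) = -3x - 3 and x^2 P_2(x) = q(x) = 3x^2 - x - 5 are polynomials, hence analytic at x = 0.
p(0) = -3,  q(0) = -5.
Indicial equation: r(r-1) + p(0) r + q(0) = 0, i.e. r^2 + (p(0) - 1) r + q(0) = 0, i.e. r^2 - 4 r - 5 = 0.
Discriminant: (-4)^2 - 4(-5) = 36, so r = (4 ± 6)/2.
Solving: r_1 = 5, r_2 = -1.

indicial: r^2 - 4 r - 5 = 0; roots r_1 = 5, r_2 = -1


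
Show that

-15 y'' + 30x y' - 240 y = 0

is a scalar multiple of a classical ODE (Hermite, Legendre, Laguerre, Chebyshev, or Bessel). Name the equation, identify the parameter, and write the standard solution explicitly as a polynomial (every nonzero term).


All three coefficients share the factor -15; dividing through by -15 gives  y'' - 2x y' + 16 y = 0.
This matches the Hermite equation y'' - 2x y' + 2n y = 0 with 2n = 16, so n = 8; the polynomial solution is H_8(x).
With y = sum_k a_k x^k, matching x^k gives (k+2)(k+1) a_{k+2} = 2(k - n) a_k = 2(k - 8) a_k. The right side vanishes at k = 8, so the series with the parity of 8 terminates at degree 8.
Standard normalization: leading coefficient of H_n is 2^n, so a_8 = 2^8 = 256. Work downward with a_k = (k+1)(k+2) a_{k+2} / (2(k - n)):
  a_6 = (7)(8)(256) / (2(6 - 8)) = 14336/(-4) = -3584
  a_4 = (5)(6)(-3584) / (2(4 - 8)) = -107520/(-8) = 13440
  a_2 = (3)(4)(13440) / (2(2 - 8)) = 161280/(-12) = -13440
  a_0 = (1)(2)(-13440) / (2(0 - 8)) = -26880/(-16) = 1680
Hence H_8(x) = 256 x^8 - 3584 x^6 + 13440 x^4 - 13440 x^2 + 1680.

H_8(x); series = 256 x^8 - 3584 x^6 + 13440 x^4 - 13440 x^2 + 1680


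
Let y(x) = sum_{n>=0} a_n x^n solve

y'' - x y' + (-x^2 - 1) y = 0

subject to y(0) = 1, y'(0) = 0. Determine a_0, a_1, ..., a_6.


Ansatz: y(x) = sum_{n>=0} a_n x^n, so y'(x) = sum_{n>=1} n a_n x^(n-1) and y''(x) = sum_{n>=2} n(n-1) a_n x^(n-2).
Substitute into P(x) y'' + Q(x) y' + R(x) y = 0 with P(x) = 1, Q(x) = -x, R(x) = -x^2 - 1, and match powers of x.
Initial conditions: a_0 = 1, a_1 = 0.
Setting the coefficient of each power of x to zero and solving order by order (substituting the coefficients already found):
  x^0: 2 a_2 - a_0 = 0  ->  2 a_2 = a_0 = 1  ->  a_2 = 1/2
  x^1: 6 a_3 - 2 a_1 = 0  ->  6 a_3 = 2 a_1 = 0  ->  a_3 = 0
  x^2: 12 a_4 - 3 a_2 - a_0 = 0  ->  12 a_4 = 3 a_2 + a_0 = 5/2  ->  a_4 = 5/24
  x^3: 20 a_5 - 4 a_3 - a_1 = 0  ->  20 a_5 = 4 a_3 + a_1 = 0  ->  a_5 = 0
  x^4: 30 a_6 - 5 a_4 - a_2 = 0  ->  30 a_6 = 5 a_4 + a_2 = 37/24  ->  a_6 = 37/720
Truncated series: y(x) = 1 + (1/2) x^2 + (5/24) x^4 + (37/720) x^6 + O(x^7).

a_0 = 1; a_1 = 0; a_2 = 1/2; a_3 = 0; a_4 = 5/24; a_5 = 0; a_6 = 37/720


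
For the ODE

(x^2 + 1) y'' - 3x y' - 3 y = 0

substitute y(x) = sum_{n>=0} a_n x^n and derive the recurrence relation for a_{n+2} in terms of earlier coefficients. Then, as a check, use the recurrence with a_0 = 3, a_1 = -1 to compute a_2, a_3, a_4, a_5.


Substitute y = sum_n a_n x^n.
(1 + 1 x^2) y'' contributes (n+2)(n+1) a_{n+2} + n(n-1) a_n at x^n.
-3 x y'(x) contributes -3 n a_n at x^n.
-3 y(x) contributes -3 a_n at x^n.
Matching x^n: (n+2)(n+1) a_{n+2} + (n(n-1) - 3 n - 3) a_n = 0.
Thus a_{n+2} = (-n(n-1) + 3 n + 3) / ((n+1)(n+2)) * a_n.

Check with a_0 = 3, a_1 = -1 (apply the recurrence for n = 0, 1, 2, 3): a_0 = 3, a_1 = -1, a_2 = 9/2, a_3 = -1, a_4 = 21/8, a_5 = -3/10.

a_(n+2) = (-n(n-1) + 3 n + 3) / ((n+1)(n+2)) * a_n; check: a_0 = 3, a_1 = -1, a_2 = 9/2, a_3 = -1, a_4 = 21/8, a_5 = -3/10


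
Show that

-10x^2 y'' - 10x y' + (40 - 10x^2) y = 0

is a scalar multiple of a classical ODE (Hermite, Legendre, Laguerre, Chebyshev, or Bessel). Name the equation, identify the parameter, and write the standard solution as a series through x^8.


All three coefficients share the factor -10; dividing through by -10 gives  x^2 y'' + x y' + (x^2 - 4) y = 0.
This matches the Bessel equation x^2 y'' + x y' + (x^2 - nu^2) y = 0 with nu^2 = 4, so nu = 2; the solution bounded at x = 0 is J_2(x).
Frobenius at x = 0: indicial roots ±nu; for r = nu the recurrence k(k + 2nu) c_k = -c_{k-2} gives the standard series J_nu(x) = sum_{k>=0} (-1)^k / (k! (k+nu)!) (x/2)^(2k+nu). Evaluate the first 4 terms:
  k = 0: (-1)^0 / (0! * 2! * 2^2) x^2 = 1/(1*2*4) x^2 = (1/8) x^2
  k = 1: (-1)^1 / (1! * 3! * 2^4) x^4 = -1/(1*6*16) x^4 = (-1/96) x^4
  k = 2: (-1)^2 / (2! * 4! * 2^6) x^6 = 1/(2*24*64) x^6 = (1/3072) x^6
  k = 3: (-1)^3 / (3! * 5! * 2^8) x^8 = -1/(6*120*256) x^8 = (-1/184320) x^8
Hence J_2(x) = -x^8/184320 + x^6/3072 - x^4/96 + x^2/8 + ....

J_2(x); series = -x^8/184320 + x^6/3072 - x^4/96 + x^2/8


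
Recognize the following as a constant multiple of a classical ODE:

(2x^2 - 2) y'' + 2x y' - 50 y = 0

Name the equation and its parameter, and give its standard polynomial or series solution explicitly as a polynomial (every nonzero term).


All three coefficients share the factor -2; dividing through by -2 gives  (1 - x^2) y'' - x y' + 25 y = 0.
This matches the Chebyshev equation (1 - x^2) y'' - x y' + n^2 y = 0 (note the -x y' term, not -2x y') with n^2 = 25, so n = 5; the polynomial solution is T_5(x).
With y = sum_k a_k x^k, matching x^k gives (k+2)(k+1) a_{k+2} = (k^2 - n^2) a_k = (k - 5)(k + 5) a_k. The right side vanishes at k = 5, so the series with the parity of 5 terminates at degree 5.
Standard normalization: leading coefficient of T_n is 2^(n-1), so a_5 = 2^4 = 16. Work downward with a_k = (k+1)(k+2) a_{k+2} / ((k - 5)(k + 5)):
  a_3 = (4)(5)(16) / ((3 - 5)(3 + 5)) = 320/(-16) = -20
  a_1 = (2)(3)(-20) / ((1 - 5)(1 + 5)) = -120/(-24) = 5
Hence T_5(x) = 16 x^5 - 20 x^3 + 5 x.

T_5(x); series = 16 x^5 - 20 x^3 + 5 x


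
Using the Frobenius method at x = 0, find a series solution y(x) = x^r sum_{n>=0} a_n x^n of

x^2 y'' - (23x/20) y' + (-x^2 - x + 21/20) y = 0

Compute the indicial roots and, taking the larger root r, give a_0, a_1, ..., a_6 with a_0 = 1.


Write in Frobenius form y'' + (p(x)/x) y' + (q(x)/x^2) y = 0:
  p(x) = -23/20,  q(x) = -x^2 - x + 21/20.
Indicial equation: r(r-1) + (-23/20) r + (21/20) = 0 -> roots r_1 = 7/5, r_2 = 3/4.
Take r = r_1 = 7/5. Let y(x) = x^r sum_{n>=0} a_n x^n with a_0 = 1.
Substitute y = x^r sum a_n x^n and match x^{r+n}. The recurrence is
  D(n) a_n - 1 a_{n-1} - 1 a_{n-2} = 0,  where D(n) = (r+n)(r+n-1) + (-23/20)(r+n) + (21/20).
  a_n = [1 a_{n-1} + 1 a_{n-2}] / D(n).
Since the indicial polynomial factors as (r - r_1)(r - r_2), D(n) = (r_1 + n - r_1)(r_1 + n - r_2) = n(n + 13/20).
Evaluating step by step (a_0 = 1):
  n = 1: D(1) = 1(1 + 13/20) = 33/20; numerator = 1(1) = 1; a_1 = (1)/(33/20) = 20/33
  n = 2: D(2) = 2(2 + 13/20) = 53/10; numerator = 1(20/33) + 1(1) = 53/33; a_2 = (53/33)/(53/10) = 10/33
  n = 3: D(3) = 3(3 + 13/20) = 219/20; numerator = 1(10/33) + 1(20/33) = 10/11; a_3 = (10/11)/(219/20) = 200/2409
  n = 4: D(4) = 4(4 + 13/20) = 93/5; numerator = 1(200/2409) + 1(10/33) = 310/803; a_4 = (310/803)/(93/5) = 50/2409
  n = 5: D(5) = 5(5 + 13/20) = 113/4; numerator = 1(50/2409) + 1(200/2409) = 250/2409; a_5 = (250/2409)/(113/4) = 1000/272217
  n = 6: D(6) = 6(6 + 13/20) = 399/10; numerator = 1(1000/272217) + 1(50/2409) = 6650/272217; a_6 = (6650/272217)/(399/10) = 500/816651

r = 7/5; a_0 = 1; a_1 = 20/33; a_2 = 10/33; a_3 = 200/2409; a_4 = 50/2409; a_5 = 1000/272217; a_6 = 500/816651


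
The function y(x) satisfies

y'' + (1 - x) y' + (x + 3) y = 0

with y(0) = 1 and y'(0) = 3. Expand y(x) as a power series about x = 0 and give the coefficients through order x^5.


Ansatz: y(x) = sum_{n>=0} a_n x^n, so y'(x) = sum_{n>=1} n a_n x^(n-1) and y''(x) = sum_{n>=2} n(n-1) a_n x^(n-2).
Substitute into P(x) y'' + Q(x) y' + R(x) y = 0 with P(x) = 1, Q(x) = 1 - x, R(x) = x + 3, and match powers of x.
Initial conditions: a_0 = 1, a_1 = 3.
Setting the coefficient of each power of x to zero and solving order by order (substituting the coefficients already found):
  x^0: 2 a_2 + a_1 + 3 a_0 = 0  ->  2 a_2 = -a_1 - 3 a_0 = -6  ->  a_2 = -3
  x^1: 6 a_3 + 2 a_2 + 2 a_1 + a_0 = 0  ->  6 a_3 = -2 a_2 - 2 a_1 - a_0 = -1  ->  a_3 = -1/6
  x^2: 12 a_4 + 3 a_3 + a_2 + a_1 = 0  ->  12 a_4 = -3 a_3 - a_2 - a_1 = 1/2  ->  a_4 = 1/24
  x^3: 20 a_5 + 4 a_4 + a_2 = 0  ->  20 a_5 = -4 a_4 - a_2 = 17/6  ->  a_5 = 17/120
Truncated series: y(x) = 1 + 3 x - 3 x^2 - (1/6) x^3 + (1/24) x^4 + (17/120) x^5 + O(x^6).

a_0 = 1; a_1 = 3; a_2 = -3; a_3 = -1/6; a_4 = 1/24; a_5 = 17/120


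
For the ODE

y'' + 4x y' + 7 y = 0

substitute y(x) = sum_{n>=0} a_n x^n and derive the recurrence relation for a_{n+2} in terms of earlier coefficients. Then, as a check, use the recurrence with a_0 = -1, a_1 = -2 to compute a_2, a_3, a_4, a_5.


Substitute y = sum_n a_n x^n.
y''(x) has coefficient (n+2)(n+1) a_{n+2} at x^n;
4 x y'(x) has coefficient 4 n a_n at x^n (shift);
7 y(x) has coefficient 7 a_n at x^n.
Matching x^n: (n+2)(n+1) a_{n+2} + (4n + 7) a_n = 0.
Thus a_{n+2} = (-4n - 7) / ((n+1)(n+2)) * a_n.

Check with a_0 = -1, a_1 = -2 (apply the recurrence for n = 0, 1, 2, 3): a_0 = -1, a_1 = -2, a_2 = 7/2, a_3 = 11/3, a_4 = -35/8, a_5 = -209/60.

a_(n+2) = (-4n - 7) / ((n+1)(n+2)) * a_n; check: a_0 = -1, a_1 = -2, a_2 = 7/2, a_3 = 11/3, a_4 = -35/8, a_5 = -209/60


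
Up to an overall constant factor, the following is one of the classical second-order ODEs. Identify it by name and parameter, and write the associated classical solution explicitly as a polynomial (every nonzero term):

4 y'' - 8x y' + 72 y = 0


All three coefficients share the factor 4; dividing through by 4 gives  y'' - 2x y' + 18 y = 0.
This matches the Hermite equation y'' - 2x y' + 2n y = 0 with 2n = 18, so n = 9; the polynomial solution is H_9(x).
With y = sum_k a_k x^k, matching x^k gives (k+2)(k+1) a_{k+2} = 2(k - n) a_k = 2(k - 9) a_k. The right side vanishes at k = 9, so the series with the parity of 9 terminates at degree 9.
Standard normalization: leading coefficient of H_n is 2^n, so a_9 = 2^9 = 512. Work downward with a_k = (k+1)(k+2) a_{k+2} / (2(k - n)):
  a_7 = (8)(9)(512) / (2(7 - 9)) = 36864/(-4) = -9216
  a_5 = (6)(7)(-9216) / (2(5 - 9)) = -387072/(-8) = 48384
  a_3 = (4)(5)(48384) / (2(3 - 9)) = 967680/(-12) = -80640
  a_1 = (2)(3)(-80640) / (2(1 - 9)) = -483840/(-16) = 30240
Hence H_9(x) = 512 x^9 - 9216 x^7 + 48384 x^5 - 80640 x^3 + 30240 x.

H_9(x); series = 512 x^9 - 9216 x^7 + 48384 x^5 - 80640 x^3 + 30240 x


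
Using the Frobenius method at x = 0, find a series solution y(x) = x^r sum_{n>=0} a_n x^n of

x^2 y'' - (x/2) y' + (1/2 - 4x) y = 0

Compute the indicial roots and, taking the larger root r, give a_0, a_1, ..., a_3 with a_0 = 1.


Write in Frobenius form y'' + (p(x)/x) y' + (q(x)/x^2) y = 0:
  p(x) = -1/2,  q(x) = 1/2 - 4x.
Indicial equation: r(r-1) + (-1/2) r + (1/2) = 0 -> roots r_1 = 1, r_2 = 1/2.
Take r = r_1 = 1. Let y(x) = x^r sum_{n>=0} a_n x^n with a_0 = 1.
Substitute y = x^r sum a_n x^n and match x^{r+n}. The recurrence is
  D(n) a_n - 4 a_{n-1} = 0,  where D(n) = (r+n)(r+n-1) + (-1/2)(r+n) + (1/2).
  a_n = 4 / D(n) * a_{n-1}.
Since the indicial polynomial factors as (r - r_1)(r - r_2), D(n) = (r_1 + n - r_1)(r_1 + n - r_2) = n(n + 1/2).
Evaluating step by step (a_0 = 1):
  n = 1: D(1) = 1(1 + 1/2) = 3/2; numerator = 4(1) = 4; a_1 = (4)/(3/2) = 8/3
  n = 2: D(2) = 2(2 + 1/2) = 5; numerator = 4(8/3) = 32/3; a_2 = (32/3)/(5) = 32/15
  n = 3: D(3) = 3(3 + 1/2) = 21/2; numerator = 4(32/15) = 128/15; a_3 = (128/15)/(21/2) = 256/315

r = 1; a_0 = 1; a_1 = 8/3; a_2 = 32/15; a_3 = 256/315


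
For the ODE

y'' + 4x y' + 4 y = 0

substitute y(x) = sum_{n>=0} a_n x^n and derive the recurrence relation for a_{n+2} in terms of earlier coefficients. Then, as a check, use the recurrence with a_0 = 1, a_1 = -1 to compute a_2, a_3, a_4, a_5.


Substitute y = sum_n a_n x^n.
y''(x) has coefficient (n+2)(n+1) a_{n+2} at x^n;
4 x y'(x) has coefficient 4 n a_n at x^n (shift);
4 y(x) has coefficient 4 a_n at x^n.
Matching x^n: (n+2)(n+1) a_{n+2} + (4n + 4) a_n = 0.
Thus a_{n+2} = (-4n - 4) / ((n+1)(n+2)) * a_n.

Check with a_0 = 1, a_1 = -1 (apply the recurrence for n = 0, 1, 2, 3): a_0 = 1, a_1 = -1, a_2 = -2, a_3 = 4/3, a_4 = 2, a_5 = -16/15.

a_(n+2) = (-4n - 4) / ((n+1)(n+2)) * a_n; check: a_0 = 1, a_1 = -1, a_2 = -2, a_3 = 4/3, a_4 = 2, a_5 = -16/15


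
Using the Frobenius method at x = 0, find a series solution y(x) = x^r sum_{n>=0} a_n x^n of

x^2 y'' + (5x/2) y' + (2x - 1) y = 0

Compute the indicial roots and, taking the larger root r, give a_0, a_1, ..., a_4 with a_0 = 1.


Write in Frobenius form y'' + (p(x)/x) y' + (q(x)/x^2) y = 0:
  p(x) = 5/2,  q(x) = 2x - 1.
Indicial equation: r(r-1) + (5/2) r + (-1) = 0 -> roots r_1 = 1/2, r_2 = -2.
Take r = r_1 = 1/2. Let y(x) = x^r sum_{n>=0} a_n x^n with a_0 = 1.
Substitute y = x^r sum a_n x^n and match x^{r+n}. The recurrence is
  D(n) a_n + 2 a_{n-1} = 0,  where D(n) = (r+n)(r+n-1) + (5/2)(r+n) + (-1).
  a_n = -2 / D(n) * a_{n-1}.
Since the indicial polynomial factors as (r - r_1)(r - r_2), D(n) = (r_1 + n - r_1)(r_1 + n - r_2) = n(n + 5/2).
Evaluating step by step (a_0 = 1):
  n = 1: D(1) = 1(1 + 5/2) = 7/2; numerator = -2(1) = -2; a_1 = (-2)/(7/2) = -4/7
  n = 2: D(2) = 2(2 + 5/2) = 9; numerator = -2(-4/7) = 8/7; a_2 = (8/7)/(9) = 8/63
  n = 3: D(3) = 3(3 + 5/2) = 33/2; numerator = -2(8/63) = -16/63; a_3 = (-16/63)/(33/2) = -32/2079
  n = 4: D(4) = 4(4 + 5/2) = 26; numerator = -2(-32/2079) = 64/2079; a_4 = (64/2079)/(26) = 32/27027

r = 1/2; a_0 = 1; a_1 = -4/7; a_2 = 8/63; a_3 = -32/2079; a_4 = 32/27027


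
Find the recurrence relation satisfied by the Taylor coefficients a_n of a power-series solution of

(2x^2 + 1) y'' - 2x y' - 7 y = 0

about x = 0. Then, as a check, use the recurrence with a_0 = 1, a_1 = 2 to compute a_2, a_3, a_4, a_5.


Substitute y = sum_n a_n x^n.
(1 + 2 x^2) y'' contributes (n+2)(n+1) a_{n+2} + 2 n(n-1) a_n at x^n.
-2 x y'(x) contributes -2 n a_n at x^n.
-7 y(x) contributes -7 a_n at x^n.
Matching x^n: (n+2)(n+1) a_{n+2} + (2 n(n-1) - 2 n - 7) a_n = 0.
Thus a_{n+2} = (-2 n(n-1) + 2 n + 7) / ((n+1)(n+2)) * a_n.

Check with a_0 = 1, a_1 = 2 (apply the recurrence for n = 0, 1, 2, 3): a_0 = 1, a_1 = 2, a_2 = 7/2, a_3 = 3, a_4 = 49/24, a_5 = 3/20.

a_(n+2) = (-2 n(n-1) + 2 n + 7) / ((n+1)(n+2)) * a_n; check: a_0 = 1, a_1 = 2, a_2 = 7/2, a_3 = 3, a_4 = 49/24, a_5 = 3/20


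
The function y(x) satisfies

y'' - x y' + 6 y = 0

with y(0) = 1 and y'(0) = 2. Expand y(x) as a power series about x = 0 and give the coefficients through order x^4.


Ansatz: y(x) = sum_{n>=0} a_n x^n, so y'(x) = sum_{n>=1} n a_n x^(n-1) and y''(x) = sum_{n>=2} n(n-1) a_n x^(n-2).
Substitute into P(x) y'' + Q(x) y' + R(x) y = 0 with P(x) = 1, Q(x) = -x, R(x) = 6, and match powers of x.
Initial conditions: a_0 = 1, a_1 = 2.
Setting the coefficient of each power of x to zero and solving order by order (substituting the coefficients already found):
  x^0: 2 a_2 + 6 a_0 = 0  ->  2 a_2 = -6 a_0 = -6  ->  a_2 = -3
  x^1: 6 a_3 + 5 a_1 = 0  ->  6 a_3 = -5 a_1 = -10  ->  a_3 = -5/3
  x^2: 12 a_4 + 4 a_2 = 0  ->  12 a_4 = -4 a_2 = 12  ->  a_4 = 1
Truncated series: y(x) = 1 + 2 x - 3 x^2 - (5/3) x^3 + x^4 + O(x^5).

a_0 = 1; a_1 = 2; a_2 = -3; a_3 = -5/3; a_4 = 1


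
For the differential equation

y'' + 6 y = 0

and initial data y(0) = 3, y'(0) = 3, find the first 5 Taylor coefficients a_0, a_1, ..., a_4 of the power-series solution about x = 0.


Ansatz: y(x) = sum_{n>=0} a_n x^n, so y'(x) = sum_{n>=1} n a_n x^(n-1) and y''(x) = sum_{n>=2} n(n-1) a_n x^(n-2).
Substitute into P(x) y'' + Q(x) y' + R(x) y = 0 with P(x) = 1, Q(x) = 0, R(x) = 6, and match powers of x.
Initial conditions: a_0 = 3, a_1 = 3.
Setting the coefficient of each power of x to zero and solving order by order (substituting the coefficients already found):
  x^0: 2 a_2 + 6 a_0 = 0  ->  2 a_2 = -6 a_0 = -18  ->  a_2 = -9
  x^1: 6 a_3 + 6 a_1 = 0  ->  6 a_3 = -6 a_1 = -18  ->  a_3 = -3
  x^2: 12 a_4 + 6 a_2 = 0  ->  12 a_4 = -6 a_2 = 54  ->  a_4 = 9/2
Truncated series: y(x) = 3 + 3 x - 9 x^2 - 3 x^3 + (9/2) x^4 + O(x^5).

a_0 = 3; a_1 = 3; a_2 = -9; a_3 = -3; a_4 = 9/2


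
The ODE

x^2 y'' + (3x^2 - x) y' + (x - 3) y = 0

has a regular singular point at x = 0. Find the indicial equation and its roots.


Divide by x^2 to reach normal form y'' + P_1(x) y' + P_2(x) y = 0 with P_1(x) = 3 - 1/x and P_2(x) = 1/x - 3/x^2.
x = 0 is a singular point because the y'-coefficient 3 - 1/x has a pole at x = 0 and the y-coefficient 1/x - 3/x^2 has a pole at x = 0.
It is a regular singular point because x P_1(x) = p(x) = 3x - 1 and x^2 P_2(x) = q(x) = x - 3 are polynomials, hence analytic at x = 0.
p(0) = -1,  q(0) = -3.
Indicial equation: r(r-1) + p(0) r + q(0) = 0, i.e. r^2 + (p(0) - 1) r + q(0) = 0, i.e. r^2 - 2 r - 3 = 0.
Discriminant: (-2)^2 - 4(-3) = 16, so r = (2 ± 4)/2.
Solving: r_1 = 3, r_2 = -1.

indicial: r^2 - 2 r - 3 = 0; roots r_1 = 3, r_2 = -1


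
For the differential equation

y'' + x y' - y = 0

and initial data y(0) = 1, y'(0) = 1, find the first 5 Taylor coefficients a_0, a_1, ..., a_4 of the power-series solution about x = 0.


Ansatz: y(x) = sum_{n>=0} a_n x^n, so y'(x) = sum_{n>=1} n a_n x^(n-1) and y''(x) = sum_{n>=2} n(n-1) a_n x^(n-2).
Substitute into P(x) y'' + Q(x) y' + R(x) y = 0 with P(x) = 1, Q(x) = x, R(x) = -1, and match powers of x.
Initial conditions: a_0 = 1, a_1 = 1.
Setting the coefficient of each power of x to zero and solving order by order (substituting the coefficients already found):
  x^0: 2 a_2 - a_0 = 0  ->  2 a_2 = a_0 = 1  ->  a_2 = 1/2
  x^1: 6 a_3 = 0  ->  a_3 = 0
  x^2: 12 a_4 + a_2 = 0  ->  12 a_4 = -a_2 = -1/2  ->  a_4 = -1/24
Truncated series: y(x) = 1 + x + (1/2) x^2 - (1/24) x^4 + O(x^5).

a_0 = 1; a_1 = 1; a_2 = 1/2; a_3 = 0; a_4 = -1/24


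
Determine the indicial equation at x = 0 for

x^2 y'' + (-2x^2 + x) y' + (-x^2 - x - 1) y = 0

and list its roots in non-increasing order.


Divide by x^2 to reach normal form y'' + P_1(x) y' + P_2(x) y = 0 with P_1(x) = -2 + 1/x and P_2(x) = -1 - 1/x - 1/x^2.
x = 0 is a singular point because the y'-coefficient -2 + 1/x has a pole at x = 0 and the y-coefficient -1 - 1/x - 1/x^2 has a pole at x = 0.
It is a regular singular point because x P_1(x) = p(x) = 1 - 2x and x^2 P_2(x) = q(x) = -x^2 - x - 1 are polynomials, hence analytic at x = 0.
p(0) = 1,  q(0) = -1.
Indicial equation: r(r-1) + p(0) r + q(0) = 0, i.e. r^2 + (p(0) - 1) r + q(0) = 0, i.e. r^2 - 1 = 0.
Discriminant: (0)^2 - 4(-1) = 4, so r = (0 ± 2)/2.
Solving: r_1 = 1, r_2 = -1.

indicial: r^2 - 1 = 0; roots r_1 = 1, r_2 = -1


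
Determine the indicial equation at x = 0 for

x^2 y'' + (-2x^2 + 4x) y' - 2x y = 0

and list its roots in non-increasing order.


Divide by x^2 to reach normal form y'' + P_1(x) y' + P_2(x) y = 0 with P_1(x) = -2 + 4/x and P_2(x) = -2/x.
x = 0 is a singular point because the y'-coefficient -2 + 4/x has a pole at x = 0 and the y-coefficient -2/x has a pole at x = 0.
It is a regular singular point because x P_1(x) = p(x) = 4 - 2x and x^2 P_2(x) = q(x) = -2x are polynomials, hence analytic at x = 0.
p(0) = 4,  q(0) = 0.
Indicial equation: r(r-1) + p(0) r + q(0) = 0, i.e. r^2 + (p(0) - 1) r + q(0) = 0, i.e. r^2 + 3 r = 0.
Discriminant: (3)^2 - 4(0) = 9, so r = (-3 ± 3)/2.
Solving: r_1 = 0, r_2 = -3.

indicial: r^2 + 3 r = 0; roots r_1 = 0, r_2 = -3


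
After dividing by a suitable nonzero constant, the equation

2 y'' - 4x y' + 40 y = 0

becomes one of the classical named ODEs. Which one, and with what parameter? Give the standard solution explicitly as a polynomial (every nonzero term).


All three coefficients share the factor 2; dividing through by 2 gives  y'' - 2x y' + 20 y = 0.
This matches the Hermite equation y'' - 2x y' + 2n y = 0 with 2n = 20, so n = 10; the polynomial solution is H_10(x).
With y = sum_k a_k x^k, matching x^k gives (k+2)(k+1) a_{k+2} = 2(k - n) a_k = 2(k - 10) a_k. The right side vanishes at k = 10, so the series with the parity of 10 terminates at degree 10.
Standard normalization: leading coefficient of H_n is 2^n, so a_10 = 2^10 = 1024. Work downward with a_k = (k+1)(k+2) a_{k+2} / (2(k - n)):
  a_8 = (9)(10)(1024) / (2(8 - 10)) = 92160/(-4) = -23040
  a_6 = (7)(8)(-23040) / (2(6 - 10)) = -1290240/(-8) = 161280
  a_4 = (5)(6)(161280) / (2(4 - 10)) = 4838400/(-12) = -403200
  a_2 = (3)(4)(-403200) / (2(2 - 10)) = -4838400/(-16) = 302400
  a_0 = (1)(2)(302400) / (2(0 - 10)) = 604800/(-20) = -30240
Hence H_10(x) = 1024 x^10 - 23040 x^8 + 161280 x^6 - 403200 x^4 + 302400 x^2 - 30240.

H_10(x); series = 1024 x^10 - 23040 x^8 + 161280 x^6 - 403200 x^4 + 302400 x^2 - 30240


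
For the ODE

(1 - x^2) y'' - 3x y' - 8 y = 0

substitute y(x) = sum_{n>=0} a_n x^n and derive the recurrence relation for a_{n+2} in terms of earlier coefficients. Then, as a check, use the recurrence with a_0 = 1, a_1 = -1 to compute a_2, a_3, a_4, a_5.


Substitute y = sum_n a_n x^n.
(1 - 1 x^2) y'' contributes (n+2)(n+1) a_{n+2} - n(n-1) a_n at x^n.
-3 x y'(x) contributes -3 n a_n at x^n.
-8 y(x) contributes -8 a_n at x^n.
Matching x^n: (n+2)(n+1) a_{n+2} + (-n(n-1) - 3 n - 8) a_n = 0.
Thus a_{n+2} = (n(n-1) + 3 n + 8) / ((n+1)(n+2)) * a_n.

Check with a_0 = 1, a_1 = -1 (apply the recurrence for n = 0, 1, 2, 3): a_0 = 1, a_1 = -1, a_2 = 4, a_3 = -11/6, a_4 = 16/3, a_5 = -253/120.

a_(n+2) = (n(n-1) + 3 n + 8) / ((n+1)(n+2)) * a_n; check: a_0 = 1, a_1 = -1, a_2 = 4, a_3 = -11/6, a_4 = 16/3, a_5 = -253/120


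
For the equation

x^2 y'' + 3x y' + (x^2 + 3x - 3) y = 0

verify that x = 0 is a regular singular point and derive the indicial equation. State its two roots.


Divide by x^2 to reach normal form y'' + P_1(x) y' + P_2(x) y = 0 with P_1(x) = 3/x and P_2(x) = 1 + 3/x - 3/x^2.
x = 0 is a singular point because the y'-coefficient 3/x has a pole at x = 0 and the y-coefficient 1 + 3/x - 3/x^2 has a pole at x = 0.
It is a regular singular point because x P_1(x) = p(x) = 3 and x^2 P_2(x) = q(x) = x^2 + 3x - 3 are polynomials, hence analytic at x = 0.
p(0) = 3,  q(0) = -3.
Indicial equation: r(r-1) + p(0) r + q(0) = 0, i.e. r^2 + (p(0) - 1) r + q(0) = 0, i.e. r^2 + 2 r - 3 = 0.
Discriminant: (2)^2 - 4(-3) = 16, so r = (-2 ± 4)/2.
Solving: r_1 = 1, r_2 = -3.

indicial: r^2 + 2 r - 3 = 0; roots r_1 = 1, r_2 = -3


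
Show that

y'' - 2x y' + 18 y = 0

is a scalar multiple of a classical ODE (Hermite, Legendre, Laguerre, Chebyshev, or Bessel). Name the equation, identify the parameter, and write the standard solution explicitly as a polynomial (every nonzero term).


The equation is already in a standard form:  y'' - 2x y' + 18 y = 0.
This matches the Hermite equation y'' - 2x y' + 2n y = 0 with 2n = 18, so n = 9; the polynomial solution is H_9(x).
With y = sum_k a_k x^k, matching x^k gives (k+2)(k+1) a_{k+2} = 2(k - n) a_k = 2(k - 9) a_k. The right side vanishes at k = 9, so the series with the parity of 9 terminates at degree 9.
Standard normalization: leading coefficient of H_n is 2^n, so a_9 = 2^9 = 512. Work downward with a_k = (k+1)(k+2) a_{k+2} / (2(k - n)):
  a_7 = (8)(9)(512) / (2(7 - 9)) = 36864/(-4) = -9216
  a_5 = (6)(7)(-9216) / (2(5 - 9)) = -387072/(-8) = 48384
  a_3 = (4)(5)(48384) / (2(3 - 9)) = 967680/(-12) = -80640
  a_1 = (2)(3)(-80640) / (2(1 - 9)) = -483840/(-16) = 30240
Hence H_9(x) = 512 x^9 - 9216 x^7 + 48384 x^5 - 80640 x^3 + 30240 x.

H_9(x); series = 512 x^9 - 9216 x^7 + 48384 x^5 - 80640 x^3 + 30240 x


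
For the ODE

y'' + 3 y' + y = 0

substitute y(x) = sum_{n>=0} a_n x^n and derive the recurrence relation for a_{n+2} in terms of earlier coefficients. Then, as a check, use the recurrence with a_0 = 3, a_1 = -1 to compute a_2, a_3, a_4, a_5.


Substitute y = sum_n a_n x^n.
y''(x) has coefficient (n+2)(n+1) a_{n+2} at x^n;
3 y'(x) has coefficient 3 (n+1) a_{n+1} at x^n;
y(x) has coefficient 1 a_n at x^n.
Matching x^n: (n+2)(n+1) a_{n+2} + 3 (n+1) a_{n+1} + 1 a_n = 0.
Thus a_{n+2} = [-3 (n+1) a_{n+1} - 1 a_n] / ((n+1)(n+2)).

Check with a_0 = 3, a_1 = -1 (apply the recurrence for n = 0, 1, 2, 3): a_0 = 3, a_1 = -1, a_2 = 0, a_3 = 1/6, a_4 = -1/8, a_5 = 1/15.

a_(n+2) = [-3 (n+1) a_(n+1) - 1 a_n] / ((n+1)(n+2)); check: a_0 = 3, a_1 = -1, a_2 = 0, a_3 = 1/6, a_4 = -1/8, a_5 = 1/15
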